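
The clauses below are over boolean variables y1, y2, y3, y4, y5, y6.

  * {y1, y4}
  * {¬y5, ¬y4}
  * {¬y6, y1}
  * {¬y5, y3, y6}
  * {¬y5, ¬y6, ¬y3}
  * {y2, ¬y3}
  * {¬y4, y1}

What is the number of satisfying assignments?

Split on y1, then y3.
  y1=1, y3=1: 5 of the 16 assignments to (y2,y4,y5,y6) work.
  y1=1, y3=0: y2 free; 5 ways for (y4,y5,y6) × 2^1 = 10.
  y1=0, y3=1: a clause becomes empty — 0.
  y1=0, y3=0: a clause becomes empty — 0.
Total: 5 + 10 + 0 + 0 = 15.

15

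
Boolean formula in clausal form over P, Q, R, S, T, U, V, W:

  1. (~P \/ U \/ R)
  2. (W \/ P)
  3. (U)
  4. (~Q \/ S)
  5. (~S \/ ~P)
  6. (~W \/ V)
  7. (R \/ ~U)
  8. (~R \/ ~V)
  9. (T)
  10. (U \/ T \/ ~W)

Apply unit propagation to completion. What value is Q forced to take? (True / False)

False

Unit clause (U) sets U = True.
From (R \/ ~U) and U = True: R = True.
From (~R \/ ~V) and R = True: V = False.
(V \/ ~W) with V = False leaves only ~W, so W = False.
(P \/ W) with W = False leaves only P, so P = True.
(~P \/ ~S) with P = True leaves only ~S, so S = False.
(S \/ ~Q) with S = False leaves only ~Q, so Q = False.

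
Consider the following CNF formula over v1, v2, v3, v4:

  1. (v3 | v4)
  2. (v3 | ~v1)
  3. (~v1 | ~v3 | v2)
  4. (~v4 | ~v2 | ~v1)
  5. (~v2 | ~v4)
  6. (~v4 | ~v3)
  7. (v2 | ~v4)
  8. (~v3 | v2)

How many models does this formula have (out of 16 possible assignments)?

2

The models are:
  v1=F v2=T v3=T v4=F
  v1=T v2=T v3=T v4=F
That's 2 in total.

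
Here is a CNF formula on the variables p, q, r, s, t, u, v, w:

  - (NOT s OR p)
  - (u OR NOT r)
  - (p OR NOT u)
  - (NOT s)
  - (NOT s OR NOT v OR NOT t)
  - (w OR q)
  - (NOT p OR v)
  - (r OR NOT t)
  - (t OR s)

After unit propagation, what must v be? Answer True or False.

(NOT s) is a unit clause: s = False.
(t OR s): since s = False, the clause reduces to (t). t = True.
(r OR NOT t) with t = True leaves only r, so r = True.
From (u OR NOT r) and r = True: u = True.
(NOT u OR p) with u = True leaves only p, so p = True.
From (NOT p OR v) and p = True: v = True.

True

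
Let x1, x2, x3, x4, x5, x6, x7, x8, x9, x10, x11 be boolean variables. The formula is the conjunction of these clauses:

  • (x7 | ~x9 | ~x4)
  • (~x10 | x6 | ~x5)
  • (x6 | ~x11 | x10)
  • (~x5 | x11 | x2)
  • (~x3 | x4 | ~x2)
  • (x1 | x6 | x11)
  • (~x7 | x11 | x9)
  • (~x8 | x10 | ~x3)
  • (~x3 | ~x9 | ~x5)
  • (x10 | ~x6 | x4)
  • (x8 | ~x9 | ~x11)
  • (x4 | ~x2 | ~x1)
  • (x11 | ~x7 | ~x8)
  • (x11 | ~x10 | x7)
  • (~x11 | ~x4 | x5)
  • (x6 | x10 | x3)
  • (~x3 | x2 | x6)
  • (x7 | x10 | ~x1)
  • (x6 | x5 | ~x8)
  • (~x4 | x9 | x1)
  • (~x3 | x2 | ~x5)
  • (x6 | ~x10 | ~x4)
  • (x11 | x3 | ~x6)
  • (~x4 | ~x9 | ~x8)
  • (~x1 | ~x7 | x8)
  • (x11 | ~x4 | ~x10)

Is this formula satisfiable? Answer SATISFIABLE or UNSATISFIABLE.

SATISFIABLE

Set x1 = True and propagate.
Try x2 = False.
Set x3 = False and propagate.
For the remaining variables, x4 = False, x5 = True, x6 = True, x7 = False, x8 = False, x9 = False, x10 = True, x11 = True works.
So x1 = T, x2 = F, x3 = F, x4 = F, x5 = T, x6 = T, x7 = F, x8 = F, x9 = F, x10 = T, x11 = T is a satisfying assignment.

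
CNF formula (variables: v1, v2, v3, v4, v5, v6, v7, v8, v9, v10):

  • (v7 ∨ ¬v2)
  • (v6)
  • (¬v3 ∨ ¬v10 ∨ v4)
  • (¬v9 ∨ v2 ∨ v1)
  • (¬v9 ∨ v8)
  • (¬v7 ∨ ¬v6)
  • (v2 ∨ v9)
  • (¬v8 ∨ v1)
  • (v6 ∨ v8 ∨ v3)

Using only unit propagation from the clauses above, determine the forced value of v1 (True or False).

True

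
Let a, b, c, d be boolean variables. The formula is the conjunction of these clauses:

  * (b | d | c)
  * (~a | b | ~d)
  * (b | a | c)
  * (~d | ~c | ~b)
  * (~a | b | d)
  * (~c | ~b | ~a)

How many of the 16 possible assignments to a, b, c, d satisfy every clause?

7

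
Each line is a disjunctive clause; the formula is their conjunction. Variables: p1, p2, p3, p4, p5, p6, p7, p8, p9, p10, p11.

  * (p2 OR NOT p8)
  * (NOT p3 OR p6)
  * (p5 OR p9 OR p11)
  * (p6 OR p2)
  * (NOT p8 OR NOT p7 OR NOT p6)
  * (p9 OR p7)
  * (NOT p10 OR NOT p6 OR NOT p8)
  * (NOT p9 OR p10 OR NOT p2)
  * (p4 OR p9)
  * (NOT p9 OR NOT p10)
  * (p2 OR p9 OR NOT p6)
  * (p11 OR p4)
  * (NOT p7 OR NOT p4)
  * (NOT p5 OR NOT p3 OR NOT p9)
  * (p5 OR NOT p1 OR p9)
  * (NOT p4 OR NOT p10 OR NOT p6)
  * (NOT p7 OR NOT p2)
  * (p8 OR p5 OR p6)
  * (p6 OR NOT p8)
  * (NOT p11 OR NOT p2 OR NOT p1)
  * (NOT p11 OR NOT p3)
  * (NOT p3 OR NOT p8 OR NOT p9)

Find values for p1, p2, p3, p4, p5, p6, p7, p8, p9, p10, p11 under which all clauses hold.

p1=1, p2=0, p3=0, p4=0, p5=1, p6=1, p7=0, p8=0, p9=1, p10=0, p11=1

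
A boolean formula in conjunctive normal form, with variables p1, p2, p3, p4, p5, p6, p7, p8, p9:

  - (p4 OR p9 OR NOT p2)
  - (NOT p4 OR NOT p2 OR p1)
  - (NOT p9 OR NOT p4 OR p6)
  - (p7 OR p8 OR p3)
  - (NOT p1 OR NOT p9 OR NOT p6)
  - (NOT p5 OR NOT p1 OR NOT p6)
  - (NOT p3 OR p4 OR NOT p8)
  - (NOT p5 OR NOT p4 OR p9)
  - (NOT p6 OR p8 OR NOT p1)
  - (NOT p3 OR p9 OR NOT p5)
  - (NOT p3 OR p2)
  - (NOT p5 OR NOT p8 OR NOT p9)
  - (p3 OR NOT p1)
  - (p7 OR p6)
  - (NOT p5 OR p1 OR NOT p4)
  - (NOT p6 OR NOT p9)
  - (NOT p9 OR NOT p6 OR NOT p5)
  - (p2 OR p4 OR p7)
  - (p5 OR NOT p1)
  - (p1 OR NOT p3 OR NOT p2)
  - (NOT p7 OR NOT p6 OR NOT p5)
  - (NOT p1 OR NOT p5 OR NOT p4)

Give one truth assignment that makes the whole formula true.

p1=F, p2=F, p3=F, p4=F, p5=F, p6=T, p7=T, p8=F, p9=F

Check each clause:
  1. (p4 OR p9 OR NOT p2) — NOT p2 is true.
  2. (NOT p2 OR NOT p4 OR p1) — NOT p4 is true.
  3. (NOT p9 OR NOT p4 OR p6) — NOT p4 is true.
  4. (p3 OR p7 OR p8) — p7 is true.
  5. (NOT p9 OR NOT p1 OR NOT p6) — NOT p1 is true.
  6. (NOT p1 OR NOT p6 OR NOT p5) — NOT p5 is true.
  7. (NOT p8 OR NOT p3 OR p4) — NOT p8 is true.
  8. (NOT p5 OR NOT p4 OR p9) — NOT p5 is true.
  9. (p8 OR NOT p1 OR NOT p6) — NOT p1 is true.
  10. (p9 OR NOT p5 OR NOT p3) — NOT p5 is true.
  11. (p2 OR NOT p3) — NOT p3 is true.
  12. (NOT p9 OR NOT p5 OR NOT p8) — NOT p8 is true.
  13. (p3 OR NOT p1) — NOT p1 is true.
  14. (p6 OR p7) — p6 is true.
  15. (NOT p4 OR p1 OR NOT p5) — NOT p5 is true.
  16. (NOT p6 OR NOT p9) — NOT p9 is true.
  17. (NOT p6 OR NOT p5 OR NOT p9) — NOT p5 is true.
  18. (p4 OR p7 OR p2) — p7 is true.
  19. (NOT p1 OR p5) — NOT p1 is true.
  20. (NOT p2 OR NOT p3 OR p1) — NOT p3 is true.
  21. (NOT p5 OR NOT p7 OR NOT p6) — NOT p5 is true.
  22. (NOT p1 OR NOT p4 OR NOT p5) — NOT p5 is true.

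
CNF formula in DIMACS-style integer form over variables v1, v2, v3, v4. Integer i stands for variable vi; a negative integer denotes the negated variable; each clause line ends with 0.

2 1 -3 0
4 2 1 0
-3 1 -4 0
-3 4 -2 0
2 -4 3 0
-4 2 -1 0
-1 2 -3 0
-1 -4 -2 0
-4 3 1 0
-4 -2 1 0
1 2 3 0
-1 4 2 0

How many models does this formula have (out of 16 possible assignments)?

2

Satisfying assignments:
  v1=F v2=T v3=F v4=F
  v1=T v2=T v3=F v4=F
Count: 2.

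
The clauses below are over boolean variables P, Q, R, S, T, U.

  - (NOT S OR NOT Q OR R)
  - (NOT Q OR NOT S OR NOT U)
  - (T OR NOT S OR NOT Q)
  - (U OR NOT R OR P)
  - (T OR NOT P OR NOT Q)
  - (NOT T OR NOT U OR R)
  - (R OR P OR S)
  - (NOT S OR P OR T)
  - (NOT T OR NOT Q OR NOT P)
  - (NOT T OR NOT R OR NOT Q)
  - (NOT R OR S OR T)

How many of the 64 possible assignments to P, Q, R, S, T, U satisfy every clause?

Case analysis on T and Q:
  T=T, Q=T: a clause becomes empty — 0.
  T=T, Q=F: 9 of the 16 assignments to (P,R,S,U) work.
  T=F, Q=T: a clause becomes empty — 0.
  T=F, Q=F: U free; 3 ways for (P,R,S) × 2^1 = 6.
Total: 0 + 9 + 0 + 6 = 15.

15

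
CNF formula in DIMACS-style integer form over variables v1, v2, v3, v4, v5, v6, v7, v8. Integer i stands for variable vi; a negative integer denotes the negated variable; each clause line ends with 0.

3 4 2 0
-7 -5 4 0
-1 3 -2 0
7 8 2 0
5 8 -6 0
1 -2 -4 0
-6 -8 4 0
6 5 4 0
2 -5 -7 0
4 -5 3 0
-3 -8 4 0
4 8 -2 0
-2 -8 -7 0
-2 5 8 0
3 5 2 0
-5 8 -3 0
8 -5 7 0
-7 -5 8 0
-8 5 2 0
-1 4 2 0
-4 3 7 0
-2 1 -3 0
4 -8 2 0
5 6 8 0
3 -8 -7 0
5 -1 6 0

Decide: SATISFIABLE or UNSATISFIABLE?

Try v1 = True.
Branch on v2: take v2 = False.
  then v4 is forced to True.
The remaining clauses are satisfied by v3 = True, v5 = True, v6 = True, v7 = False, v8 = True.
Every clause has at least one true literal under this assignment.
So v1=True  v2=False  v3=True  v4=True  v5=True  v6=True  v7=False  v8=True is a satisfying assignment.

SATISFIABLE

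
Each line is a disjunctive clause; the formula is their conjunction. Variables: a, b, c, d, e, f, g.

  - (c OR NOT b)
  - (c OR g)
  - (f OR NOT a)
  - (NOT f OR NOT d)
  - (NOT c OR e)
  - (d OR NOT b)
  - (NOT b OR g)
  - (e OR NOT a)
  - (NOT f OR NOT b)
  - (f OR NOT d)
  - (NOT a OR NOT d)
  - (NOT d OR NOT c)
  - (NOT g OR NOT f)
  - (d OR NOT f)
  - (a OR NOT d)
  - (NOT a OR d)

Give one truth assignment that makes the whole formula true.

Pure literal: b appears only negated; assign b = False.
e occurs only positively in the remaining clauses — set e = True.
Set a = False and propagate.
  then d is forced to False.
  then f is forced to False.
For the remaining variables, c = True, g = True works.

a=0, b=0, c=1, d=0, e=1, f=0, g=1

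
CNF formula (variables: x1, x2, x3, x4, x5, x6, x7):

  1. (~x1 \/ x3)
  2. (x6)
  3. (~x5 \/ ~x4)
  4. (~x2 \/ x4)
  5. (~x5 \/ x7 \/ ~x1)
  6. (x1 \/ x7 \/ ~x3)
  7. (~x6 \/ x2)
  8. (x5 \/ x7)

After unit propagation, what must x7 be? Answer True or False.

(x6) is a unit clause: x6 = True.
(~x6 \/ x2) with x6 = True leaves only x2, so x2 = True.
(~x2 \/ x4) with x2 = True leaves only x4, so x4 = True.
In (~x4 \/ ~x5), ~x4 is now false; ~x5 must hold, so x5 = False.
(x5 \/ x7) with x5 = False leaves only x7, so x7 = True.

True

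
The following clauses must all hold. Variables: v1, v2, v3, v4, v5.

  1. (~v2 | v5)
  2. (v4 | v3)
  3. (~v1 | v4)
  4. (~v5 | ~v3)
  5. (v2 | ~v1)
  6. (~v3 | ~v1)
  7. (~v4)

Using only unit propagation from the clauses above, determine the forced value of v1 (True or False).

False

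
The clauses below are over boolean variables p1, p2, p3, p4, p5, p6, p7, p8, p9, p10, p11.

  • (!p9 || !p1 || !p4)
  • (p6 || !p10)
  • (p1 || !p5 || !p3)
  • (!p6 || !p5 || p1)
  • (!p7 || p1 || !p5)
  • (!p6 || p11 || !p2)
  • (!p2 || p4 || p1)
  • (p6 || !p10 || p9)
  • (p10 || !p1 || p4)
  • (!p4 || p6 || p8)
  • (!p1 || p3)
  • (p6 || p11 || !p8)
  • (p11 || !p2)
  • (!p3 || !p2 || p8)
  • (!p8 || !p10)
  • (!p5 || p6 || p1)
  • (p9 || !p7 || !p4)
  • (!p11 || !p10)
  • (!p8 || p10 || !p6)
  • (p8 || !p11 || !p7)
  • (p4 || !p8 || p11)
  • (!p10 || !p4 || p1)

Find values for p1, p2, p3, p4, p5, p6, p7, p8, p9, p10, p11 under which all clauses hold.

p1=False, p2=False, p3=True, p4=False, p5=False, p6=True, p7=True, p8=False, p9=False, p10=True, p11=False

Pure literal: p2 appears only negated; assign p2 = False.
p5 occurs only negated in the remaining clauses — set p5 = False.
Try p1 = False.
Branch on p4: take p4 = False.
For the remaining variables, p3 = True, p6 = True, p7 = True, p8 = False, p9 = False, p10 = True, p11 = False works.
Every clause has at least one true literal under this assignment.
Check each clause:
  1. (!p9 || !p4 || !p1) — !p4 is true.
  2. (p6 || !p10) — p6 is true.
  3. (p1 || !p3 || !p5) — !p5 is true.
  4. (!p5 || p1 || !p6) — !p5 is true.
  5. (!p7 || p1 || !p5) — !p5 is true.
  6. (!p6 || !p2 || p11) — !p2 is true.
  7. (!p2 || p4 || p1) — !p2 is true.
  8. (p9 || !p10 || p6) — p6 is true.
  9. (p10 || !p1 || p4) — p10 is true.
  10. (!p4 || p6 || p8) — !p4 is true.
  11. (p3 || !p1) — p3 is true.
  12. (p6 || !p8 || p11) — !p8 is true.
  13. (!p2 || p11) — !p2 is true.
  14. (!p3 || p8 || !p2) — !p2 is true.
  15. (!p10 || !p8) — !p8 is true.
  16. (!p5 || p6 || p1) — !p5 is true.
  17. (!p4 || !p7 || p9) — !p4 is true.
  18. (!p10 || !p11) — !p11 is true.
  19. (!p8 || p10 || !p6) — !p8 is true.
  20. (!p7 || p8 || !p11) — !p11 is true.
  21. (!p8 || p4 || p11) — !p8 is true.
  22. (!p4 || p1 || !p10) — !p4 is true.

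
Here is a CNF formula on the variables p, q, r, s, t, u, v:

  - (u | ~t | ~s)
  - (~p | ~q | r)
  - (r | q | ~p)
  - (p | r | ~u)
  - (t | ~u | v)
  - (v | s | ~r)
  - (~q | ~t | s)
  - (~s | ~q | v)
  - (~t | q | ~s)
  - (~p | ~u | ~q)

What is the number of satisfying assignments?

30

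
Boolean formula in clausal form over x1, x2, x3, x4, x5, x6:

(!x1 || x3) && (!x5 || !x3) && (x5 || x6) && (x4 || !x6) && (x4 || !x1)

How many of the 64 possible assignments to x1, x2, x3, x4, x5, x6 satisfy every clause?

Split on x1, then x3.
  x1=1, x3=1: remaining (x2,x4,x5,x6) ∈ {(0,1,0,1); (1,1,0,1)} — 2.
  x1=1, x3=0: a clause becomes empty — 0.
  x1=0, x3=1: remaining (x2,x4,x5,x6) ∈ {(0,1,0,1); (1,1,0,1)} — 2.
  x1=0, x3=0: x2 free; 4 ways for (x4,x5,x6) × 2^1 = 8.
Total: 2 + 0 + 2 + 8 = 12.

12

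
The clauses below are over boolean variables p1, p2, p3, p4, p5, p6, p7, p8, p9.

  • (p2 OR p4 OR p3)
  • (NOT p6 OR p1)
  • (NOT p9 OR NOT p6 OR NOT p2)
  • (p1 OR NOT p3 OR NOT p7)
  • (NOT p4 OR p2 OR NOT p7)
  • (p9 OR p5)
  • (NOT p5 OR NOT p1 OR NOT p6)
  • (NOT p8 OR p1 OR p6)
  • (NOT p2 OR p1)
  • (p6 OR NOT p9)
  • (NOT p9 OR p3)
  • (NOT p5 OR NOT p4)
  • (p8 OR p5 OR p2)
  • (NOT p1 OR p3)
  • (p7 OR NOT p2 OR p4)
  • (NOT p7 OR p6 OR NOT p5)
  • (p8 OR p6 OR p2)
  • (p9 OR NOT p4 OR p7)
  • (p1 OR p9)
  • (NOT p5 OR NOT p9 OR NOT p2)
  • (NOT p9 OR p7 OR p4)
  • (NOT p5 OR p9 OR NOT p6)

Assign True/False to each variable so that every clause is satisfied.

p1=1, p2=0, p3=1, p4=0, p5=1, p6=0, p7=0, p8=1, p9=0

Check each clause:
  1. (p4 OR p3 OR p2) — p3 is true.
  2. (NOT p6 OR p1) — p1 is true.
  3. (NOT p6 OR NOT p9 OR NOT p2) — NOT p6 is true.
  4. (NOT p3 OR NOT p7 OR p1) — p1 is true.
  5. (NOT p7 OR NOT p4 OR p2) — NOT p7 is true.
  6. (p5 OR p9) — p5 is true.
  7. (NOT p5 OR NOT p1 OR NOT p6) — NOT p6 is true.
  8. (p1 OR NOT p8 OR p6) — p1 is true.
  9. (NOT p2 OR p1) — p1 is true.
  10. (p6 OR NOT p9) — NOT p9 is true.
  11. (NOT p9 OR p3) — p3 is true.
  12. (NOT p4 OR NOT p5) — NOT p4 is true.
  13. (p8 OR p2 OR p5) — p8 is true.
  14. (NOT p1 OR p3) — p3 is true.
  15. (p4 OR p7 OR NOT p2) — NOT p2 is true.
  16. (NOT p7 OR NOT p5 OR p6) — NOT p7 is true.
  17. (p8 OR p6 OR p2) — p8 is true.
  18. (p9 OR NOT p4 OR p7) — NOT p4 is true.
  19. (p1 OR p9) — p1 is true.
  20. (NOT p2 OR NOT p5 OR NOT p9) — NOT p2 is true.
  21. (NOT p9 OR p4 OR p7) — NOT p9 is true.
  22. (NOT p6 OR p9 OR NOT p5) — NOT p6 is true.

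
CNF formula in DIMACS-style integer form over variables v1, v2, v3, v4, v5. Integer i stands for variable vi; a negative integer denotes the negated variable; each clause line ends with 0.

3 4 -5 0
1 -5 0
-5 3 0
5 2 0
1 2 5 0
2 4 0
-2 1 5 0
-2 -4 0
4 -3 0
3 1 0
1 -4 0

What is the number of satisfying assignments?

2

The models are:
  v1=1 v2=0 v3=1 v4=1 v5=1
  v1=1 v2=1 v3=0 v4=0 v5=0
That's 2 in total.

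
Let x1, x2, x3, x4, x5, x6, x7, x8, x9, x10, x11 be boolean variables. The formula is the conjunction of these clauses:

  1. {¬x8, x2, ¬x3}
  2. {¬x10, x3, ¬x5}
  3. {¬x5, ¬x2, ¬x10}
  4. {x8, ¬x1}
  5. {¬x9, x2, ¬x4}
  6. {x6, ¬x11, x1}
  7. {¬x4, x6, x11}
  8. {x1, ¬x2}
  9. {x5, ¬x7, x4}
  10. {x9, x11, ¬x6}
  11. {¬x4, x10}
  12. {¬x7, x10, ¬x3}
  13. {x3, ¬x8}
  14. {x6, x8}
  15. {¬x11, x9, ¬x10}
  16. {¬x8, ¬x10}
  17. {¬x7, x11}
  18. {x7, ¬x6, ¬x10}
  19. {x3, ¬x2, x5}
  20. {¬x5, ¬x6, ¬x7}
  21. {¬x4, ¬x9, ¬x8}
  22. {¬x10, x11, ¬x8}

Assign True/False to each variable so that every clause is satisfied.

Set x1 = False and propagate.
  then x2 is forced to False.
Branch on x3: take x3 = True.
  then x8 is forced to False.
  then x6 is forced to True.
Set x4 = False and propagate.
The remaining clauses are satisfied by x5 = False, x7 = False, x9 = False, x10 = False, x11 = True.
Check each clause:
  1. {x2, ¬x8, ¬x3} — ¬x8 is true.
  2. {x3, ¬x10, ¬x5} — x3 is true.
  3. {¬x10, ¬x2, ¬x5} — ¬x5 is true.
  4. {x8, ¬x1} — ¬x1 is true.
  5. {x2, ¬x4, ¬x9} — ¬x4 is true.
  6. {¬x11, x1, x6} — x6 is true.
  7. {x11, ¬x4, x6} — x11 is true.
  8. {x1, ¬x2} — ¬x2 is true.
  9. {x5, ¬x7, x4} — ¬x7 is true.
  10. {x11, x9, ¬x6} — x11 is true.
  11. {x10, ¬x4} — ¬x4 is true.
  12. {x10, ¬x7, ¬x3} — ¬x7 is true.
  13. {¬x8, x3} — ¬x8 is true.
  14. {x8, x6} — x6 is true.
  15. {¬x10, ¬x11, x9} — ¬x10 is true.
  16. {¬x10, ¬x8} — ¬x8 is true.
  17. {¬x7, x11} — ¬x7 is true.
  18. {¬x10, ¬x6, x7} — ¬x10 is true.
  19. {x5, x3, ¬x2} — x3 is true.
  20. {¬x5, ¬x6, ¬x7} — ¬x7 is true.
  21. {¬x8, ¬x9, ¬x4} — ¬x8 is true.
  22. {¬x8, x11, ¬x10} — ¬x8 is true.

x1=0, x2=0, x3=1, x4=0, x5=0, x6=1, x7=0, x8=0, x9=0, x10=0, x11=1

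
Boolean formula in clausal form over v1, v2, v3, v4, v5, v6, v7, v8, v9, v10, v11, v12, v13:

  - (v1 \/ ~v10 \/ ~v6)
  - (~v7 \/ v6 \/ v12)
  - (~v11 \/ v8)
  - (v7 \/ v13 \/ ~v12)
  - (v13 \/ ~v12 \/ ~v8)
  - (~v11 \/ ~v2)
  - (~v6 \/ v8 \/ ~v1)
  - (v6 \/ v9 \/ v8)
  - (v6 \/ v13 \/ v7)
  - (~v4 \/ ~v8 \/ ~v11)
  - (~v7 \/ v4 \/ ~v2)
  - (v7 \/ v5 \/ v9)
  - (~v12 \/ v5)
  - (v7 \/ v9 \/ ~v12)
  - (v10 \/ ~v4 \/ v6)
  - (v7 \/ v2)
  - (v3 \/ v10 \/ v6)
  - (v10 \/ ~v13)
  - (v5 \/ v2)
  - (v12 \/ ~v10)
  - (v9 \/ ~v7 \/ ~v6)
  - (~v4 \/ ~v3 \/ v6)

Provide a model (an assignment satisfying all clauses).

v1=True, v2=False, v3=True, v4=False, v5=True, v6=False, v7=True, v8=True, v9=True, v10=True, v11=False, v12=True, v13=True

Pure literal: v5 appears only positively; assign v5 = True.
Pure literal: v9 appears only positively; assign v9 = True.
Branch on v1: take v1 = True.
For the remaining variables, v2 = False, v3 = True, v4 = False, v6 = False, v7 = True, v8 = True, v10 = True, v11 = False, v12 = True, v13 = True works.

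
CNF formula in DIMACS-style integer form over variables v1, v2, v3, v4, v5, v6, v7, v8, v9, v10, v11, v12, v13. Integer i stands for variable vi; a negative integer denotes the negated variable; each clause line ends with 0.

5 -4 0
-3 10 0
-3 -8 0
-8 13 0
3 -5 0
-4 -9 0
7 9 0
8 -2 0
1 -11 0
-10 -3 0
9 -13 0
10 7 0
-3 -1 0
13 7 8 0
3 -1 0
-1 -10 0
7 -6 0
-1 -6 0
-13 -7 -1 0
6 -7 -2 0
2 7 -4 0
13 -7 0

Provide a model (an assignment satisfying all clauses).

Pure literal: v4 appears only negated; assign v4 = False.
v11 occurs only negated in the remaining clauses — set v11 = False.
Try v1 = False.
Set v2 = True and propagate.
  then v8 is forced to True.
  then v3 is forced to False.
  then v13 is forced to True.
  then v5 is forced to False.
  then v9 is forced to True.
The remaining clauses are satisfied by v6 = False, v7 = False, v10 = True, v12 = True.

v1 = 0, v2 = 1, v3 = 0, v4 = 0, v5 = 0, v6 = 0, v7 = 0, v8 = 1, v9 = 1, v10 = 1, v11 = 0, v12 = 1, v13 = 1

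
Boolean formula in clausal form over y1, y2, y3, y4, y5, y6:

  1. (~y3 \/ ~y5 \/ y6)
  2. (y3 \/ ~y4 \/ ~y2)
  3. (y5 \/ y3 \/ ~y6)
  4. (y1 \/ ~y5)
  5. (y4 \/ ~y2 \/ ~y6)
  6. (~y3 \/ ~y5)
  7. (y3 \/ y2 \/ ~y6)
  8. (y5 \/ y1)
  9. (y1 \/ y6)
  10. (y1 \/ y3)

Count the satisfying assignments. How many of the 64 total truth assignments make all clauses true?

13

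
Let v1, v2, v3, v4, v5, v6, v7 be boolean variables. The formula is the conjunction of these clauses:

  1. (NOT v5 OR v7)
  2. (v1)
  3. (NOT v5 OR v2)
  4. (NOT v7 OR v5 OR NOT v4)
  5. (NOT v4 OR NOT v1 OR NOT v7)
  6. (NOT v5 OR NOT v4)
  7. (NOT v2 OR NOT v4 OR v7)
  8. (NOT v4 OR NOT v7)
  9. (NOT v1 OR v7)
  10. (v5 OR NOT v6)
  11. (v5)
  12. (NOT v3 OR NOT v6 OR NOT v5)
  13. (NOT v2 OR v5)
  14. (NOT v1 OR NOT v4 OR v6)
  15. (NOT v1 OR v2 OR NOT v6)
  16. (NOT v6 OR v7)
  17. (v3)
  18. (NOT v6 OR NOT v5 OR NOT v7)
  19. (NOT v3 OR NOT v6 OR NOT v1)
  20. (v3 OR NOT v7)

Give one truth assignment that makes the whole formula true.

v1=1, v2=1, v3=1, v4=0, v5=1, v6=0, v7=1

Check each clause:
  1. (NOT v5 OR v7) — v7 is true.
  2. (v1) — v1 is true.
  3. (NOT v5 OR v2) — v2 is true.
  4. (NOT v7 OR NOT v4 OR v5) — NOT v4 is true.
  5. (NOT v1 OR NOT v7 OR NOT v4) — NOT v4 is true.
  6. (NOT v5 OR NOT v4) — NOT v4 is true.
  7. (NOT v2 OR v7 OR NOT v4) — NOT v4 is true.
  8. (NOT v7 OR NOT v4) — NOT v4 is true.
  9. (NOT v1 OR v7) — v7 is true.
  10. (v5 OR NOT v6) — NOT v6 is true.
  11. (v5) — v5 is true.
  12. (NOT v3 OR NOT v6 OR NOT v5) — NOT v6 is true.
  13. (NOT v2 OR v5) — v5 is true.
  14. (v6 OR NOT v1 OR NOT v4) — NOT v4 is true.
  15. (v2 OR NOT v1 OR NOT v6) — v2 is true.
  16. (NOT v6 OR v7) — NOT v6 is true.
  17. (v3) — v3 is true.
  18. (NOT v5 OR NOT v7 OR NOT v6) — NOT v6 is true.
  19. (NOT v3 OR NOT v6 OR NOT v1) — NOT v6 is true.
  20. (NOT v7 OR v3) — v3 is true.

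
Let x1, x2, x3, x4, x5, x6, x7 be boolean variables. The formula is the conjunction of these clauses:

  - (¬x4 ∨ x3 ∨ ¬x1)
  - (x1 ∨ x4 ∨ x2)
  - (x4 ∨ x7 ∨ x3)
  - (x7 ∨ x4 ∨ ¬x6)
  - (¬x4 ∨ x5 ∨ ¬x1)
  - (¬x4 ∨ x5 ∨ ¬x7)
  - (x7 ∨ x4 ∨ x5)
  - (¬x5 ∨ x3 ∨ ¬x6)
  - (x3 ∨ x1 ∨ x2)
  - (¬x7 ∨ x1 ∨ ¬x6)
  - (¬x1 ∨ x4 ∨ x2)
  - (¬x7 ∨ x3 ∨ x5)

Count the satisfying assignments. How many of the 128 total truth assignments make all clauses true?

32

Split on x4, then x1.
  x4=T, x1=T: forces x3=T; x5=T; x2, x6, x7 free → 2^3 = 8.
  x4=T, x1=F: 14 of the 32 assignments to (x2,x3,x5,x6,x7) work.
  x4=F, x1=T: 6 of the 32 assignments to (x2,x3,x5,x6,x7) work.
  x4=F, x1=F: remaining (x2,x3,x5,x6,x7) ∈ {(T,F,T,F,T); (T,T,F,F,T); (T,T,T,F,F); (T,T,T,F,T)} — 4.
Total: 8 + 14 + 6 + 4 = 32.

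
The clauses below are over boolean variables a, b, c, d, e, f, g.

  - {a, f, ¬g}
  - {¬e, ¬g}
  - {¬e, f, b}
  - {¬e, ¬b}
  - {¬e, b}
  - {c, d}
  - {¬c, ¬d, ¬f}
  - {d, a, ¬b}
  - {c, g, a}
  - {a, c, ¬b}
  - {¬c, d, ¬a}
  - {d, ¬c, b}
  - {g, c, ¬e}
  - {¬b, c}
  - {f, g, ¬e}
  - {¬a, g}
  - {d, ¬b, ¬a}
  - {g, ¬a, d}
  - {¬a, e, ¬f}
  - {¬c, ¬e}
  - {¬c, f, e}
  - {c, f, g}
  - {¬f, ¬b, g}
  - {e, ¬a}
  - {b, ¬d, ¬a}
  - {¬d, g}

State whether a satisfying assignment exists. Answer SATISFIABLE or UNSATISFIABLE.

SATISFIABLE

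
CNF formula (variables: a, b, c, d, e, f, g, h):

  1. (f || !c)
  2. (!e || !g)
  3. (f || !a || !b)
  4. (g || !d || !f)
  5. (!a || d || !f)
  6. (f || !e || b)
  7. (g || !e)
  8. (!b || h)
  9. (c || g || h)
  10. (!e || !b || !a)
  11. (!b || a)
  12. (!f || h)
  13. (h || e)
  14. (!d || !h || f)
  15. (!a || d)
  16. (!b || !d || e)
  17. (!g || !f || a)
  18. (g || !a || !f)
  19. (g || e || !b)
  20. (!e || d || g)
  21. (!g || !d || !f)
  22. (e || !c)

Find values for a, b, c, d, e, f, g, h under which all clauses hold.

a = F  b = F  c = F  d = F  e = F  f = F  g = T  h = T

Check each clause:
  1. (!c || f) — !c is true.
  2. (!g || !e) — !e is true.
  3. (!b || !a || f) — !a is true.
  4. (g || !d || !f) — !f is true.
  5. (d || !f || !a) — !f is true.
  6. (!e || f || b) — !e is true.
  7. (!e || g) — !e is true.
  8. (!b || h) — h is true.
  9. (c || g || h) — h is true.
  10. (!a || !b || !e) — !e is true.
  11. (a || !b) — !b is true.
  12. (!f || h) — h is true.
  13. (e || h) — h is true.
  14. (!d || !h || f) — !d is true.
  15. (!a || d) — !a is true.
  16. (!d || e || !b) — !d is true.
  17. (a || !f || !g) — !f is true.
  18. (g || !a || !f) — !f is true.
  19. (!b || e || g) — !b is true.
  20. (d || g || !e) — !e is true.
  21. (!g || !f || !d) — !f is true.
  22. (!c || e) — !c is true.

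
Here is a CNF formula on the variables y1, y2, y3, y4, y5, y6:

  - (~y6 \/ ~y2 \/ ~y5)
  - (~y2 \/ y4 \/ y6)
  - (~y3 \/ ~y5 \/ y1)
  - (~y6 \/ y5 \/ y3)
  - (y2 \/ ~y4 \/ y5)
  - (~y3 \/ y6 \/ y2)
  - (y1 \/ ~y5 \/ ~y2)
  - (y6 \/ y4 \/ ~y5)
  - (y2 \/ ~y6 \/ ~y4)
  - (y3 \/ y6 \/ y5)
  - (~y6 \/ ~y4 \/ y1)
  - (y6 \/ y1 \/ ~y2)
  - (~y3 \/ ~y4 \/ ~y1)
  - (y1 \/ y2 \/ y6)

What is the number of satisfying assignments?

9

Split on y6, then y2.
  y6=T, y2=T: remaining (y1,y3,y4,y5) ∈ {(F,T,F,F); (T,T,F,F)} — 2.
  y6=T, y2=F: 5 of the 16 assignments to (y1,y3,y4,y5) work.
  y6=F, y2=T: remaining (y1,y3,y4,y5) ∈ {(T,F,T,T)} — 1.
  y6=F, y2=F: remaining (y1,y3,y4,y5) ∈ {(T,F,T,T)} — 1.
Total: 2 + 5 + 1 + 1 = 9.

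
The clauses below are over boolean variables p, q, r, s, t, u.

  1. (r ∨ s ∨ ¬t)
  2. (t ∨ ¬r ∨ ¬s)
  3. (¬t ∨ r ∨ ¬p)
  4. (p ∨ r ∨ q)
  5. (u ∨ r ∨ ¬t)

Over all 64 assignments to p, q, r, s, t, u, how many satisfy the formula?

Split on r, then t.
  r=T, t=T: p, q, s, u free → 2^4 = 16.
  r=T, t=F: forces s=F; p, q, u free → 2^3 = 8.
  r=F, t=T: remaining (p,q,s,u) ∈ {(F,T,T,T)} — 1.
  r=F, t=F: s, u free; 3 ways for (p,q) × 2^2 = 12.
Total: 16 + 8 + 1 + 12 = 37.

37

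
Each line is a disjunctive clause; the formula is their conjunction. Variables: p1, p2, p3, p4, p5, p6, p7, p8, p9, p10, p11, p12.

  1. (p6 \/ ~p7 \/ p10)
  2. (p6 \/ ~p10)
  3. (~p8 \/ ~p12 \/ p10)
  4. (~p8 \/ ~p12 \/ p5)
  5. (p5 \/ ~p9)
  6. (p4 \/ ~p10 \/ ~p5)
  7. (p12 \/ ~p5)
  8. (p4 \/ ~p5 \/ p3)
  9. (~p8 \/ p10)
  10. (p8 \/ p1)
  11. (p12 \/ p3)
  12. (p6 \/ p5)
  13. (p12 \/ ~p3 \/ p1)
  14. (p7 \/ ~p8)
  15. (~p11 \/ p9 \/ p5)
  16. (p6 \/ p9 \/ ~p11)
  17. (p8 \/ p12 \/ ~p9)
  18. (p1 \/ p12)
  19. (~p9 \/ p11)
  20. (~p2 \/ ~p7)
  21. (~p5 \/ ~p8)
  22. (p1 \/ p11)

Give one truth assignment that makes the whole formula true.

p1 occurs only positively in the remaining clauses — set p1 = True.
p4 occurs only positively in the remaining clauses — set p4 = True.
Branch on p2: take p2 = True.
  then p7 is forced to False.
  then p8 is forced to False.
The remaining clauses are satisfied by p3 = True, p5 = True, p6 = False, p9 = False, p10 = False, p11 = False, p12 = True.
Every clause has at least one true literal under this assignment.

p1=True, p2=True, p3=True, p4=True, p5=True, p6=False, p7=False, p8=False, p9=False, p10=False, p11=False, p12=True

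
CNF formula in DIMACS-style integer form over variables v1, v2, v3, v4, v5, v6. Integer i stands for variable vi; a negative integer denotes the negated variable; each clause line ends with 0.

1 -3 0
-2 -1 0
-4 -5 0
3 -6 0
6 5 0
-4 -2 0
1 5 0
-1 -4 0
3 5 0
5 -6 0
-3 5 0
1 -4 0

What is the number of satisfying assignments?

The models are:
  v1=0 v2=0 v3=0 v4=0 v5=1 v6=0
  v1=0 v2=1 v3=0 v4=0 v5=1 v6=0
  v1=1 v2=0 v3=0 v4=0 v5=1 v6=0
  v1=1 v2=0 v3=1 v4=0 v5=1 v6=0
  v1=1 v2=0 v3=1 v4=0 v5=1 v6=1
Count: 5.

5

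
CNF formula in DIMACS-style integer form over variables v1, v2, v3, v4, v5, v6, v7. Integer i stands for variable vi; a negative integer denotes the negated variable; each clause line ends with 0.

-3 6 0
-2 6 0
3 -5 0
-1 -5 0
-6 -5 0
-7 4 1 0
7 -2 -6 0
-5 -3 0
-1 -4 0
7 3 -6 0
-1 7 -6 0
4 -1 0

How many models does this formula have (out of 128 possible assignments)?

9

Case analysis on v6 and v1:
  v6=T, v1=T: a clause becomes empty — 0.
  v6=T, v1=F: 6 of the 32 assignments to (v2,v3,v4,v5,v7) work.
  v6=F, v1=T: a clause becomes empty — 0.
  v6=F, v1=F: remaining (v2,v3,v4,v5,v7) ∈ {(F,F,F,F,F); (F,F,T,F,F); (F,F,T,F,T)} — 3.
Total: 0 + 6 + 0 + 3 = 9.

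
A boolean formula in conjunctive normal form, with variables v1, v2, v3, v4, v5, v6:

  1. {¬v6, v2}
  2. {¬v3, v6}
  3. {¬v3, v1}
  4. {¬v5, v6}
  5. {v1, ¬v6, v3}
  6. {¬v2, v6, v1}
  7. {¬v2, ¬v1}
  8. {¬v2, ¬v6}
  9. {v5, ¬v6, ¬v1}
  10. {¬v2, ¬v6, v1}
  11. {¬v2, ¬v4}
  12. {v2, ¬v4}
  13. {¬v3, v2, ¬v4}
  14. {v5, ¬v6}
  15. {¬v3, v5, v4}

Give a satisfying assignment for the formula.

Branch on v1: take v1 = True.
  then v2 is forced to False.
  then v6 is forced to False.
  then v3 is forced to False.
  then v5 is forced to False.
  then v4 is forced to False.
Every clause has at least one true literal under this assignment.

v1=T, v2=F, v3=F, v4=F, v5=F, v6=F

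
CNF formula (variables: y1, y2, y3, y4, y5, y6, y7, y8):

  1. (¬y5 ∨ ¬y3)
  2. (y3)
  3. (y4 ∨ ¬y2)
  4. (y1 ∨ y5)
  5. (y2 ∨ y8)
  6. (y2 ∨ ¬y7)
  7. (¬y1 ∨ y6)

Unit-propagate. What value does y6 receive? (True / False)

(y3) stands alone — y3 = True.
In (¬y5 ∨ ¬y3), ¬y3 is now false; ¬y5 must hold, so y5 = False.
(y5 ∨ y1): since y5 = False, the clause reduces to (y1). y1 = True.
(¬y1 ∨ y6) with y1 = True leaves only y6, so y6 = True.

True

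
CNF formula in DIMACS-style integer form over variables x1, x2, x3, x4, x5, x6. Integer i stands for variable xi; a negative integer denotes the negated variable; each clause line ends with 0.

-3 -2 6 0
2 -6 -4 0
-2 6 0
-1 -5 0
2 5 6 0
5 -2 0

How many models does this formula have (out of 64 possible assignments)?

14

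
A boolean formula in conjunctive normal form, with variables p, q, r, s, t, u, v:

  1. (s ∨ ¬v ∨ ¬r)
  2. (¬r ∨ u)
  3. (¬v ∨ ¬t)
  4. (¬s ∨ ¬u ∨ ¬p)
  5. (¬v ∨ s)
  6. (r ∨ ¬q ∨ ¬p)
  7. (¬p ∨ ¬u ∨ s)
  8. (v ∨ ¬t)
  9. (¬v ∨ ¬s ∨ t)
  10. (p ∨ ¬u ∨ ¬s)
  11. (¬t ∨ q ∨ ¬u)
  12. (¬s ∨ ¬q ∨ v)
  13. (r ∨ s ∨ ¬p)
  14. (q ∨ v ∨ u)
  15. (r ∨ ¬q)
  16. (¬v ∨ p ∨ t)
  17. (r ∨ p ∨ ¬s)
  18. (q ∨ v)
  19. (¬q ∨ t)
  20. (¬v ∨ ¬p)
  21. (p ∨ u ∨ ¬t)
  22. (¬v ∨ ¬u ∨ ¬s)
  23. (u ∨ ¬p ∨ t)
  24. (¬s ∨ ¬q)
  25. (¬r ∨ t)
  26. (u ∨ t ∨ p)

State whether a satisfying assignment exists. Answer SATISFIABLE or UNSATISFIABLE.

UNSATISFIABLE

p = True:
  propagation gives v=False, t=False, q=True; an empty clause results — contradiction.
p = False:
  v = True:
    propagation gives t=False; an empty clause results — contradiction.
  v = False:
    propagation gives t=False, q=True; an empty clause results — contradiction.
Every branch closes, so no satisfying assignment exists.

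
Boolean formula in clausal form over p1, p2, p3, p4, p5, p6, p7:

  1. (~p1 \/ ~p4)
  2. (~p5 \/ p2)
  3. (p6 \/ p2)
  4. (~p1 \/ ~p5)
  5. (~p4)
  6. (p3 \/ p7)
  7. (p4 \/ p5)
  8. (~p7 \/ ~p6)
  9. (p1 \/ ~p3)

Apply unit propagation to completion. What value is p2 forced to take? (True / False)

(~p4) is a unit clause: p4 = False.
In (p5 \/ p4), p4 is now false; p5 must hold, so p5 = True.
(~p5 \/ p2): since p5 = True, the clause reduces to (p2). p2 = True.

True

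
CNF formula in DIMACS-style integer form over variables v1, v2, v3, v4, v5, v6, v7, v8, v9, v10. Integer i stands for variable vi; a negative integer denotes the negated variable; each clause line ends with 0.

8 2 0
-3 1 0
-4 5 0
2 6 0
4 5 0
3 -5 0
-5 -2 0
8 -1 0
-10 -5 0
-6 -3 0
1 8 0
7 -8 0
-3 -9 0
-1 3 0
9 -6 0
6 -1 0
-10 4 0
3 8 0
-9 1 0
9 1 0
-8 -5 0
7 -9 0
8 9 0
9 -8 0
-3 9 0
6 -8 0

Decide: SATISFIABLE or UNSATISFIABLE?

v8 = True:
  propagation gives v7=True, v5=False, v4=False; an empty clause results — contradiction.
v8 = False:
  propagation gives v2=True, v5=False, v4=False; an empty clause results — contradiction.
Every branch closes, so no satisfying assignment exists.

UNSATISFIABLE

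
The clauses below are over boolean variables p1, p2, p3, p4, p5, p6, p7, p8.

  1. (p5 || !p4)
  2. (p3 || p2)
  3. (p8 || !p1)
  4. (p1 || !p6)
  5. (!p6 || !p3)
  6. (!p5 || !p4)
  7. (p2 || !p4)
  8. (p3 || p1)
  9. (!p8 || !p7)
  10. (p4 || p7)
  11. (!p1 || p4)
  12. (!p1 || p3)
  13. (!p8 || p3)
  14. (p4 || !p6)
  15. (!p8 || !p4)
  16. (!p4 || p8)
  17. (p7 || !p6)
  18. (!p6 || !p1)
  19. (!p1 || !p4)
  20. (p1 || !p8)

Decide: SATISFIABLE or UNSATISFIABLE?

SATISFIABLE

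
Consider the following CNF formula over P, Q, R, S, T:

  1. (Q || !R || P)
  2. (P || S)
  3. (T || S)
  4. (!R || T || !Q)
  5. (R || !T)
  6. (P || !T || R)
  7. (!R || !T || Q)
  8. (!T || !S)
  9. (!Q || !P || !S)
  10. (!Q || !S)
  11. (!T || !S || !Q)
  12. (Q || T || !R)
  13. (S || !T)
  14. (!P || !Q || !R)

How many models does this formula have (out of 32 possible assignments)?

The models are:
  P=0 Q=0 R=0 S=1 T=0
  P=1 Q=0 R=0 S=1 T=0
That's 2 in total.

2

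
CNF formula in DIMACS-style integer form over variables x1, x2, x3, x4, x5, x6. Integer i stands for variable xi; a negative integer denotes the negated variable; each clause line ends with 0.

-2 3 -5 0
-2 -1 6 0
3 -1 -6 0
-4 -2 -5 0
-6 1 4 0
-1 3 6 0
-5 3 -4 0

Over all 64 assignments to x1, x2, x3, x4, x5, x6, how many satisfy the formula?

28

Split on x1, then x3.
  x1=1, x3=1: 11 of the 16 assignments to (x2,x4,x5,x6) work.
  x1=1, x3=0: a clause becomes empty — 0.
  x1=0, x3=1: 10 of the 16 assignments to (x2,x4,x5,x6) work.
  x1=0, x3=0: 7 of the 16 assignments to (x2,x4,x5,x6) work.
Total: 11 + 0 + 10 + 7 = 28.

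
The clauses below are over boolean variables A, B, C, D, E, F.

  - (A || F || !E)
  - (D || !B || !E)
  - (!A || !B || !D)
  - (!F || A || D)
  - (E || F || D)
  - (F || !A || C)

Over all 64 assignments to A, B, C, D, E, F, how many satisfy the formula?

Split on A, then D.
  A=1, D=1: E free; 3 ways for (B,C,F) × 2^1 = 6.
  A=1, D=0: 7 of the 16 assignments to (B,C,E,F) work.
  A=0, D=1: B, C free; 3 ways for (E,F) × 2^2 = 12.
  A=0, D=0: a clause becomes empty — 0.
Total: 6 + 7 + 12 + 0 = 25.

25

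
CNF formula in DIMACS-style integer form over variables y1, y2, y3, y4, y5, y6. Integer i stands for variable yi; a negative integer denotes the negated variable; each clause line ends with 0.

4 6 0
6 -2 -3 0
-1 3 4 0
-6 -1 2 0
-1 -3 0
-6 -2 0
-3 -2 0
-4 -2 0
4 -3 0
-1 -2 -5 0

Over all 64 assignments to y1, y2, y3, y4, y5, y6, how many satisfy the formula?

Split on y2, then y3.
  y2=T, y3=T: a clause becomes empty — 0.
  y2=T, y3=F: a clause becomes empty — 0.
  y2=F, y3=T: remaining (y1,y4,y5,y6) ∈ {(F,T,F,F); (F,T,F,T); (F,T,T,F); (F,T,T,T)} — 4.
  y2=F, y3=F: y5 free; 4 ways for (y1,y4,y6) × 2^1 = 8.
Total: 0 + 0 + 4 + 8 = 12.

12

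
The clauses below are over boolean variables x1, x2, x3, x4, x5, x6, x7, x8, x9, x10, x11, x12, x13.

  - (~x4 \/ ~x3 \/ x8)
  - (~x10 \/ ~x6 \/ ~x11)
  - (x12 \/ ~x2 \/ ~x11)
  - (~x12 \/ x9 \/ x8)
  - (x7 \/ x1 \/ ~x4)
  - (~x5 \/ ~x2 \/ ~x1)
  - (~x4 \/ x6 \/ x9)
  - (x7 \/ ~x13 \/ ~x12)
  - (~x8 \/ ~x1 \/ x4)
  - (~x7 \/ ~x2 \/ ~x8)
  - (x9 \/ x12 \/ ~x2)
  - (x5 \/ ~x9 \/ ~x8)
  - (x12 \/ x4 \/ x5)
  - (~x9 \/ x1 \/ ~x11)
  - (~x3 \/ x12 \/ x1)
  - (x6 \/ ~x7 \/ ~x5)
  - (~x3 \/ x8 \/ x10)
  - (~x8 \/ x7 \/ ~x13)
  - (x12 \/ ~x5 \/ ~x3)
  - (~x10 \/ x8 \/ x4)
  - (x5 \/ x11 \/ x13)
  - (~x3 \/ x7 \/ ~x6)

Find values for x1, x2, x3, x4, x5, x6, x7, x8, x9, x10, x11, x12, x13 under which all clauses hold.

x1=True, x2=False, x3=False, x4=True, x5=True, x6=False, x7=False, x8=False, x9=True, x10=True, x11=True, x12=False, x13=False

Pure literal: x2 appears only negated; assign x2 = False.
Pure literal: x3 appears only negated; assign x3 = False.
Try x1 = True.
The remaining clauses are satisfied by x4 = True, x5 = True, x6 = False, x7 = False, x8 = False, x9 = True, x10 = True, x11 = True, x12 = False, x13 = False.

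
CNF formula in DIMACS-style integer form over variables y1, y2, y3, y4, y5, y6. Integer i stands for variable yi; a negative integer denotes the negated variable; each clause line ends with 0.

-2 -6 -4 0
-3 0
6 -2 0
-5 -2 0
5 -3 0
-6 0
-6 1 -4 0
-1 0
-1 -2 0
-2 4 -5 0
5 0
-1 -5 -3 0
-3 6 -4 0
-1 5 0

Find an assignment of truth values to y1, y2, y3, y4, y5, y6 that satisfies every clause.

y1 = False, y2 = False, y3 = False, y4 = True, y5 = True, y6 = False

(¬y3) is a unit clause, so y3 = False.
(¬y6) is a unit clause, so y6 = False.
The clause (¬y2) is unit: y2 must be False.
(¬y1) is a unit clause, so y1 = False.
(y5) is a unit clause, so y5 = True.
y4 is now unconstrained; take y4 = True.
Check each clause:
  1. (¬y4 ∨ ¬y2 ∨ ¬y6) — ¬y6 is true.
  2. (¬y3) — ¬y3 is true.
  3. (¬y2 ∨ y6) — ¬y2 is true.
  4. (¬y5 ∨ ¬y2) — ¬y2 is true.
  5. (y5 ∨ ¬y3) — ¬y3 is true.
  6. (¬y6) — ¬y6 is true.
  7. (¬y6 ∨ y1 ∨ ¬y4) — ¬y6 is true.
  8. (¬y1) — ¬y1 is true.
  9. (¬y1 ∨ ¬y2) — ¬y1 is true.
  10. (y4 ∨ ¬y5 ∨ ¬y2) — y4 is true.
  11. (y5) — y5 is true.
  12. (¬y5 ∨ ¬y1 ∨ ¬y3) — ¬y3 is true.
  13. (¬y3 ∨ y6 ∨ ¬y4) — ¬y3 is true.
  14. (y5 ∨ ¬y1) — y5 is true.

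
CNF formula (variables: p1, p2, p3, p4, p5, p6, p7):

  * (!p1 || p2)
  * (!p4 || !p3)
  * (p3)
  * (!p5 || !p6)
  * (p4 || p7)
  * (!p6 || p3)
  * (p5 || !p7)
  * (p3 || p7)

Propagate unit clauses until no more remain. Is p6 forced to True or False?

Unit clause (p3) sets p3 = True.
(!p4 || !p3): since p3 = True, the clause reduces to (!p4). p4 = False.
In (p7 || p4), p4 is now false; p7 must hold, so p7 = True.
In (!p7 || p5), !p7 is now false; p5 must hold, so p5 = True.
(!p6 || !p5): since p5 = True, the clause reduces to (!p6). p6 = False.

False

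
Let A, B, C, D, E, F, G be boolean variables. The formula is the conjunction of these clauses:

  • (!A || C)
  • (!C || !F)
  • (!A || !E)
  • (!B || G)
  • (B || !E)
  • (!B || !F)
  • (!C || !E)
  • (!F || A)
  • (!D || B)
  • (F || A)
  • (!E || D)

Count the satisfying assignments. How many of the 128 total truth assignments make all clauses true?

4

The models are:
  A=1 B=0 C=1 D=0 E=0 F=0 G=0
  A=1 B=0 C=1 D=0 E=0 F=0 G=1
  A=1 B=1 C=1 D=0 E=0 F=0 G=1
  A=1 B=1 C=1 D=1 E=0 F=0 G=1
That's 4 in total.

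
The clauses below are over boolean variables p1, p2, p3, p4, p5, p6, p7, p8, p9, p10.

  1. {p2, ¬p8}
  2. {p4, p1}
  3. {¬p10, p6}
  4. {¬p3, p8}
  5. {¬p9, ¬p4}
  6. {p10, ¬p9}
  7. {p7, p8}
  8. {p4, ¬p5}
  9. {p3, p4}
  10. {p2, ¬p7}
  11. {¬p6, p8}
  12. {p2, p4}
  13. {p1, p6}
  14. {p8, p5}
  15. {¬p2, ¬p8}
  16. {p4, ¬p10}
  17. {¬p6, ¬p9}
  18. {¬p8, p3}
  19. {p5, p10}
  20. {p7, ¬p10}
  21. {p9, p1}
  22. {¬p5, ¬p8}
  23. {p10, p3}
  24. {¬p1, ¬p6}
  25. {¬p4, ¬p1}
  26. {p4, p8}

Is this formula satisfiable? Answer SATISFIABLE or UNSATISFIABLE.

UNSATISFIABLE

p8 = True:
  propagation gives p2=True; an empty clause results — contradiction.
p8 = False:
  propagation gives p3=False, p7=True, p4=True, p9=False; an empty clause results — contradiction.
Every branch closes, so no satisfying assignment exists.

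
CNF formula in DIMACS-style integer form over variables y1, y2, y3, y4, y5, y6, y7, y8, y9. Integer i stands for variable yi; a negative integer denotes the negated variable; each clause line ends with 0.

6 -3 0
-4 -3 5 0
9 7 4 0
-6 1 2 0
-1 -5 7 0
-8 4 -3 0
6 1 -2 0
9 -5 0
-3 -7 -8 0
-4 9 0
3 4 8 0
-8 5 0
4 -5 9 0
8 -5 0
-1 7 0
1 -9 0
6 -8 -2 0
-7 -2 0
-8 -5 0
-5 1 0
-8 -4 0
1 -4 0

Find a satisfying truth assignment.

y1 = 1, y2 = 0, y3 = 0, y4 = 1, y5 = 0, y6 = 1, y7 = 1, y8 = 0, y9 = 1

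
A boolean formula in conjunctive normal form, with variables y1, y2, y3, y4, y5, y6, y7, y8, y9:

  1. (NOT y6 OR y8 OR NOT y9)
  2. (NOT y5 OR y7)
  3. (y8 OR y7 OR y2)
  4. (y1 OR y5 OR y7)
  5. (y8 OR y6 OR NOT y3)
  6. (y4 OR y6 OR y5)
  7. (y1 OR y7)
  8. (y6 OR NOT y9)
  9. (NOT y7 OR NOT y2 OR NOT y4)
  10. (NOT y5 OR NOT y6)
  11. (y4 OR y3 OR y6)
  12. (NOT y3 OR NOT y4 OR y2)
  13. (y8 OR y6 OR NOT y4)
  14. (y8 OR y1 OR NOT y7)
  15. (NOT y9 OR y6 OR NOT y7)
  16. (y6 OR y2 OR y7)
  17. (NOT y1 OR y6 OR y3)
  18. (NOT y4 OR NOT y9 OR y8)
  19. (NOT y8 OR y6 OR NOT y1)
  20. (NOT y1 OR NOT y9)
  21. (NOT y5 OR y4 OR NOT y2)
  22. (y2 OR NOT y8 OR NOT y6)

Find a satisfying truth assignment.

y9 occurs only negated in the remaining clauses — set y9 = False.
Branch on y1: take y1 = True.
Try y2 = True.
The remaining clauses are satisfied by y3 = False, y4 = False, y5 = False, y6 = True, y7 = True, y8 = True.
Every clause has at least one true literal under this assignment.

y1=True, y2=True, y3=False, y4=False, y5=False, y6=True, y7=True, y8=True, y9=False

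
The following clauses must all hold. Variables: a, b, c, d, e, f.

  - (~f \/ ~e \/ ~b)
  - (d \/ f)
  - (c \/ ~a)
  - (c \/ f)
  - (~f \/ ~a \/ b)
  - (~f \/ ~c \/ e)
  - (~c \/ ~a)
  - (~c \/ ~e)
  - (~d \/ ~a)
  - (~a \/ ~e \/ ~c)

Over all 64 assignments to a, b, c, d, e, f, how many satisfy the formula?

8

Split on c, then a.
  c=T, a=T: a clause becomes empty — 0.
  c=T, a=F: remaining (b,d,e,f) ∈ {(F,T,F,F); (T,T,F,F)} — 2.
  c=F, a=T: a clause becomes empty — 0.
  c=F, a=F: d free; 3 ways for (b,e,f) × 2^1 = 6.
Total: 0 + 2 + 0 + 6 = 8.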